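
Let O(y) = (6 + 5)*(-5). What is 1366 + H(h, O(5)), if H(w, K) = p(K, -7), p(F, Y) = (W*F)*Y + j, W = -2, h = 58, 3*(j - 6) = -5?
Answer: 1801/3 ≈ 600.33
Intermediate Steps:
j = 13/3 (j = 6 + (⅓)*(-5) = 6 - 5/3 = 13/3 ≈ 4.3333)
O(y) = -55 (O(y) = 11*(-5) = -55)
p(F, Y) = 13/3 - 2*F*Y (p(F, Y) = (-2*F)*Y + 13/3 = -2*F*Y + 13/3 = 13/3 - 2*F*Y)
H(w, K) = 13/3 + 14*K (H(w, K) = 13/3 - 2*K*(-7) = 13/3 + 14*K)
1366 + H(h, O(5)) = 1366 + (13/3 + 14*(-55)) = 1366 + (13/3 - 770) = 1366 - 2297/3 = 1801/3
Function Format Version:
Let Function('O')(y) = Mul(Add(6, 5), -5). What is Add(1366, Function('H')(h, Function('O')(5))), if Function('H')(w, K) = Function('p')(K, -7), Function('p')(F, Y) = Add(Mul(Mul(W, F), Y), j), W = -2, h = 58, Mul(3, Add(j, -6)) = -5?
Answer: Rational(1801, 3) ≈ 600.33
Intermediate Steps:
j = Rational(13, 3) (j = Add(6, Mul(Rational(1, 3), -5)) = Add(6, Rational(-5, 3)) = Rational(13, 3) ≈ 4.3333)
Function('O')(y) = -55 (Function('O')(y) = Mul(11, -5) = -55)
Function('p')(F, Y) = Add(Rational(13, 3), Mul(-2, F, Y)) (Function('p')(F, Y) = Add(Mul(Mul(-2, F), Y), Rational(13, 3)) = Add(Mul(-2, F, Y), Rational(13, 3)) = Add(Rational(13, 3), Mul(-2, F, Y)))
Function('H')(w, K) = Add(Rational(13, 3), Mul(14, K)) (Function('H')(w, K) = Add(Rational(13, 3), Mul(-2, K, -7)) = Add(Rational(13, 3), Mul(14, K)))
Add(1366, Function('H')(h, Function('O')(5))) = Add(1366, Add(Rational(13, 3), Mul(14, -55))) = Add(1366, Add(Rational(13, 3), -770)) = Add(1366, Rational(-2297, 3)) = Rational(1801, 3)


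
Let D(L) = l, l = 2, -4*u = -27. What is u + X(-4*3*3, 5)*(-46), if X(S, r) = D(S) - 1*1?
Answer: -157/4 ≈ -39.250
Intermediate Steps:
u = 27/4 (u = -1/4*(-27) = 27/4 ≈ 6.7500)
D(L) = 2
X(S, r) = 1 (X(S, r) = 2 - 1*1 = 2 - 1 = 1)
u + X(-4*3*3, 5)*(-46) = 27/4 + 1*(-46) = 27/4 - 46 = -157/4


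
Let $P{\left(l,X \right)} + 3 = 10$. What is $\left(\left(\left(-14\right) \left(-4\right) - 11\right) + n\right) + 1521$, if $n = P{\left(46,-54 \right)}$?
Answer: $1573$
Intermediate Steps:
$P{\left(l,X \right)} = 7$ ($P{\left(l,X \right)} = -3 + 10 = 7$)
$n = 7$
$\left(\left(\left(-14\right) \left(-4\right) - 11\right) + n\right) + 1521 = \left(\left(\left(-14\right) \left(-4\right) - 11\right) + 7\right) + 1521 = \left(\left(56 - 11\right) + 7\right) + 1521 = \left(45 + 7\right) + 1521 = 52 + 1521 = 1573$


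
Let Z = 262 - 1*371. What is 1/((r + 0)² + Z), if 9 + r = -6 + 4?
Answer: 1/12 ≈ 0.083333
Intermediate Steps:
r = -11 (r = -9 + (-6 + 4) = -9 - 2 = -11)
Z = -109 (Z = 262 - 371 = -109)
1/((r + 0)² + Z) = 1/((-11 + 0)² - 109) = 1/((-11)² - 109) = 1/(121 - 109) = 1/12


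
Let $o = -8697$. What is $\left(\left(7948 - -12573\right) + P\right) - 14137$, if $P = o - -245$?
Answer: $-2068$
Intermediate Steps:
$P = -8452$ ($P = -8697 - -245 = -8697 + \left(-2694 + 2939\right) = -8697 + 245 = -8452$)
$\left(\left(7948 - -12573\right) + P\right) - 14137 = \left(\left(7948 - -12573\right) - 8452\right) - 14137 = \left(\left(7948 + 12573\right) - 8452\right) - 14137 = \left(20521 - 8452\right) - 14137 = 12069 - 14137 = -2068$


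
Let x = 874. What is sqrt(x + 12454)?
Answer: 28*sqrt(17) ≈ 115.45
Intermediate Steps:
sqrt(x + 12454) = sqrt(874 + 12454) = sqrt(13328) = 28*sqrt(17)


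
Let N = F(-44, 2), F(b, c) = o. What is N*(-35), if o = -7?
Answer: 245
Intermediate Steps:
F(b, c) = -7
N = -7
N*(-35) = -7*(-35) = 245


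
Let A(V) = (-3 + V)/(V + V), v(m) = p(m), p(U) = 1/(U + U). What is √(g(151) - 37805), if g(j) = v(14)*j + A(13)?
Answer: I*√1252061447/182 ≈ 194.42*I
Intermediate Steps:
p(U) = 1/(2*U)
v(m) = 1/(2*m)
A(V) = (-3 + V)/(2*V) (A(V) = (-3 + V)/((2*V)) = (-3 + V)*(1/(2*V)) = (-3 + V)/(2*V))
g(j) = 5/13 + j/28 (g(j) = ((½)/14)*j + (½)*(-3 + 13)/13 = ((½)*(1/14))*j + (½)*(1/13)*10 = j/28 + 5/13 = 5/13 + j/28)
√(g(151) - 37805) = √((5/13 + (1/28)*151) - 37805) = √((5/13 + 151/28) - 37805) = √(2103/364 - 37805) = √(-13758917/364) = I*√1252061447/182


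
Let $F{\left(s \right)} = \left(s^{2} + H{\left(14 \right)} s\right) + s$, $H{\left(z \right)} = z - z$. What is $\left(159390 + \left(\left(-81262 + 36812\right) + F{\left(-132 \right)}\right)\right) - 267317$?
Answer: $-135085$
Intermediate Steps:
$H{\left(z \right)} = 0$
$F{\left(s \right)} = s + s^{2}$ ($F{\left(s \right)} = \left(s^{2} + 0 s\right) + s = \left(s^{2} + 0\right) + s = s^{2} + s = s + s^{2}$)
$\left(159390 + \left(\left(-81262 + 36812\right) + F{\left(-132 \right)}\right)\right) - 267317 = \left(159390 - \left(44450 + 132 \left(1 - 132\right)\right)\right) - 267317 = \left(159390 - 27158\right) - 267317 = 132232 - 267317 = -135085$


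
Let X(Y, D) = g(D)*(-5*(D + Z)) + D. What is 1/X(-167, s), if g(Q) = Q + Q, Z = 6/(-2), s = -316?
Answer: -1/1008356 ≈ -9.9171e-7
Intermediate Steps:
Z = -3 (Z = 6*(-1/2) = -3)
g(Q) = 2*Q
X(Y, D) = D + 2*D*(15 - 5*D) (X(Y, D) = (2*D)*(-5*(D - 3)) + D = (2*D)*(-5*(-3 + D)) + D = (2*D)*(15 - 5*D) + D = 2*D*(15 - 5*D) + D = D + 2*D*(15 - 5*D))
1/X(-167, s) = 1/(-316*(31 - 10*(-316))) = 1/(-316*(31 + 3160)) = 1/(-316*3191) = 1/(-1008356) = -1/1008356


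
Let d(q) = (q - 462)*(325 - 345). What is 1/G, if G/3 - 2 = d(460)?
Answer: 1/126 ≈ 0.0079365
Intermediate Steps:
d(q) = 9240 - 20*q (d(q) = (-462 + q)*(-20) = 9240 - 20*q)
G = 126 (G = 6 + 3*(9240 - 20*460) = 6 + 3*(9240 - 9200) = 6 + 3*40 = 6 + 120 = 126)
1/G = 1/126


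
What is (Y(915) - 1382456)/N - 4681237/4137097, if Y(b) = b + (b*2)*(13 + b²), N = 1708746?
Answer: 6324920102972101/7069247950362 ≈ 894.71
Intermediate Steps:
Y(b) = b + 2*b*(13 + b²) (Y(b) = b + (2*b)*(13 + b²) = b + 2*b*(13 + b²))
(Y(915) - 1382456)/N - 4681237/4137097 = (915*(27 + 2*915²) - 1382456)/1708746 - 4681237/4137097 = (915*(27 + 2*837225) - 1382456)*(1/1708746) - 4681237*1/4137097 = (915*(27 + 1674450) - 1382456)*(1/1708746) - 4681237/4137097 = (915*1674477 - 1382456)*(1/1708746) - 4681237/4137097 = (1532146455 - 1382456)*(1/1708746) - 4681237/4137097 = 1530763999*(1/1708746) - 4681237/4137097 = 1530763999/1708746 - 4681237/4137097 = 6324920102972101/7069247950362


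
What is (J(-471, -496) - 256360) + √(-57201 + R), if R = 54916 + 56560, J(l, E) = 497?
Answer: -255863 + 5*√2171 ≈ -2.5563e+5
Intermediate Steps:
R = 111476
(J(-471, -496) - 256360) + √(-57201 + R) = (497 - 256360) + √(-57201 + 111476) = -255863 + √54275 = -255863 + 5*√2171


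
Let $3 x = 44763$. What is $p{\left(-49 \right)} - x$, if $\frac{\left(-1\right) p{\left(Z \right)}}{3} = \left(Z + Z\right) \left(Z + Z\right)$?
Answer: $-43733$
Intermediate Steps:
$x = 14921$ ($x = \frac{1}{3} \cdot 44763 = 14921$)
$p{\left(Z \right)} = - 12 Z^{2}$ ($p{\left(Z \right)} = - 3 \left(Z + Z\right) \left(Z + Z\right) = - 3 \cdot 2 Z 2 Z = - 3 \cdot 4 Z^{2} = - 12 Z^{2}$)
$p{\left(-49 \right)} - x = - 12 \left(-49\right)^{2} - 14921 = \left(-12\right) 2401 - 14921 = -28812 - 14921 = -43733$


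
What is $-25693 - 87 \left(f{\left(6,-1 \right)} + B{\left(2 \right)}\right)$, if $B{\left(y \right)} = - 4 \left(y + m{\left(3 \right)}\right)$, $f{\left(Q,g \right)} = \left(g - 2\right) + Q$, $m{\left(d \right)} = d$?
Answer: $-24214$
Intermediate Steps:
$f{\left(Q,g \right)} = -2 + Q + g$ ($f{\left(Q,g \right)} = \left(-2 + g\right) + Q = -2 + Q + g$)
$B{\left(y \right)} = -12 - 4 y$ ($B{\left(y \right)} = - 4 \left(y + 3\right) = - 4 \left(3 + y\right) = -12 - 4 y$)
$-25693 - 87 \left(f{\left(6,-1 \right)} + B{\left(2 \right)}\right) = -25693 - 87 \left(\left(-2 + 6 - 1\right) - 20\right) = -25693 - 87 \left(3 - 20\right) = -25693 - 87 \left(-17\right) = -25693 - -1479 = -25693 + 1479 = -24214$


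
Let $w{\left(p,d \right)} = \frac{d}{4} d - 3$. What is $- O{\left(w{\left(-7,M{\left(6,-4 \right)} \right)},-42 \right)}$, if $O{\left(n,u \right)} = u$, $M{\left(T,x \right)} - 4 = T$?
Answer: $42$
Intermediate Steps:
$M{\left(T,x \right)} = 4 + T$
$w{\left(p,d \right)} = -3 + \frac{d^{2}}{4}$ ($w{\left(p,d \right)} = d \frac{1}{4} d - 3 = \frac{d}{4} d - 3 = \frac{d^{2}}{4} - 3 = -3 + \frac{d^{2}}{4}$)
$- O{\left(w{\left(-7,M{\left(6,-4 \right)} \right)},-42 \right)} = \left(-1\right) \left(-42\right) = 42$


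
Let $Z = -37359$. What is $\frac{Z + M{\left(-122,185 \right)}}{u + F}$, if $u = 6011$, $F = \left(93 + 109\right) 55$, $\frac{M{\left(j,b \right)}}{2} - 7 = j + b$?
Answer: $- \frac{2863}{1317} \approx -2.1739$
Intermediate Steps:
$M{\left(j,b \right)} = 14 + 2 b + 2 j$ ($M{\left(j,b \right)} = 14 + 2 \left(j + b\right) = 14 + 2 \left(b + j\right) = 14 + \left(2 b + 2 j\right) = 14 + 2 b + 2 j$)
$F = 11110$ ($F = 202 \cdot 55 = 11110$)
$\frac{Z + M{\left(-122,185 \right)}}{u + F} = \frac{-37359 + \left(14 + 2 \cdot 185 + 2 \left(-122\right)\right)}{6011 + 11110} = \frac{-37359 + \left(14 + 370 - 244\right)}{17121} = \left(-37359 + 140\right) \frac{1}{17121} = \left(-37219\right) \frac{1}{17121} = - \frac{2863}{1317}$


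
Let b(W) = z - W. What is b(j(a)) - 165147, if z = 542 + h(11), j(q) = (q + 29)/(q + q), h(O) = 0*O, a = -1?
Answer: -164591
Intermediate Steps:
h(O) = 0
j(q) = (29 + q)/(2*q) (j(q) = (29 + q)/((2*q)) = (29 + q)*(1/(2*q)) = (29 + q)/(2*q))
z = 542 (z = 542 + 0 = 542)
b(W) = 542 - W
b(j(a)) - 165147 = (542 - (29 - 1)/(2*(-1))) - 165147 = (542 - (-1)*28/2) - 165147 = (542 - 1*(-14)) - 165147 = (542 + 14) - 165147 = 556 - 165147 = -164591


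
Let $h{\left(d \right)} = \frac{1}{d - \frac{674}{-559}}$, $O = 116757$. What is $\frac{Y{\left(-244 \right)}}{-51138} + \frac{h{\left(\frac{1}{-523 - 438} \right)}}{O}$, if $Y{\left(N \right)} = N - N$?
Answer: $\frac{537199}{75559876335} \approx 7.1096 \cdot 10^{-6}$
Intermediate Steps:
$Y{\left(N \right)} = 0$
$h{\left(d \right)} = \frac{1}{\frac{674}{559} + d}$ ($h{\left(d \right)} = \frac{1}{d - - \frac{674}{559}} = \frac{1}{d + \frac{674}{559}} = \frac{1}{\frac{674}{559} + d}$)
$\frac{Y{\left(-244 \right)}}{-51138} + \frac{h{\left(\frac{1}{-523 - 438} \right)}}{O} = \frac{0}{-51138} + \frac{559 \frac{1}{674 + \frac{559}{-523 - 438}}}{116757} = 0 \left(- \frac{1}{51138}\right) + \frac{559}{674 + \frac{559}{-961}} \cdot \frac{1}{116757} = 0 + \frac{559}{674 + 559 \left(- \frac{1}{961}\right)} \frac{1}{116757} = 0 + \frac{559}{674 - \frac{559}{961}} \cdot \frac{1}{116757} = 0 + \frac{559}{\frac{647155}{961}} \cdot \frac{1}{116757} = 0 + 559 \cdot \frac{961}{647155} \cdot \frac{1}{116757} = 0 + \frac{537199}{647155} \cdot \frac{1}{116757} = 0 + \frac{537199}{75559876335} = \frac{537199}{75559876335}$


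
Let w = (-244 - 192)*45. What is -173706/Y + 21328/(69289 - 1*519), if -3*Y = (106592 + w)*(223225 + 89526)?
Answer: 8531908925407/27508586539330 ≈ 0.31015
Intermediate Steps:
w = -19620 (w = -436*45 = -19620)
Y = -27200579972/3 (Y = -(106592 - 19620)*(223225 + 89526)/3 = -86972*312751/3 = -⅓*27200579972 = -27200579972/3 ≈ -9.0669e+9)
-173706/Y + 21328/(69289 - 1*519) = -173706/(-27200579972/3) + 21328/(69289 - 1*519) = -173706*(-3/27200579972) + 21328/(69289 - 519) = 15327/800017058 + 21328/68770 = 15327/800017058 + 21328*(1/68770) = 15327/800017058 + 10664/34385 = 8531908925407/27508586539330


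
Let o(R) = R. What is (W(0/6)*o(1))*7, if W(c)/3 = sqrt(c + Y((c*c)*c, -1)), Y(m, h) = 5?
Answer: 21*sqrt(5) ≈ 46.957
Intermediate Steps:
W(c) = 3*sqrt(5 + c) (W(c) = 3*sqrt(c + 5) = 3*sqrt(5 + c))
(W(0/6)*o(1))*7 = ((3*sqrt(5 + 0/6))*1)*7 = ((3*sqrt(5 + 0*(1/6)))*1)*7 = ((3*sqrt(5 + 0))*1)*7 = ((3*sqrt(5))*1)*7 = (3*sqrt(5))*7 = 21*sqrt(5)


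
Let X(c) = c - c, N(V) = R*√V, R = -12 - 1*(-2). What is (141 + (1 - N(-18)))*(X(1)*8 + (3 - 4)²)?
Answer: 142 + 30*I*√2 ≈ 142.0 + 42.426*I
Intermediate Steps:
R = -10 (R = -12 + 2 = -10)
N(V) = -10*√V
X(c) = 0
(141 + (1 - N(-18)))*(X(1)*8 + (3 - 4)²) = (141 + (1 - (-10)*√(-18)))*(0*8 + (3 - 4)²) = (141 + (1 - (-10)*3*I*√2))*(0 + (-1)²) = (141 + (1 - (-30)*I*√2))*(0 + 1) = (141 + (1 + 30*I*√2))*1 = (142 + 30*I*√2)*1 = 142 + 30*I*√2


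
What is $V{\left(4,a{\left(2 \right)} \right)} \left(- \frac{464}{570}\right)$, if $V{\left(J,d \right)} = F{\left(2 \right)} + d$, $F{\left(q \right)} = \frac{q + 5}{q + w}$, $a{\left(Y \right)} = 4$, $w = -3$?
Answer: $\frac{232}{95} \approx 2.4421$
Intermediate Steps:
$F{\left(q \right)} = \frac{5 + q}{-3 + q}$ ($F{\left(q \right)} = \frac{q + 5}{q - 3} = \frac{5 + q}{-3 + q}$)
$V{\left(J,d \right)} = -7 + d$ ($V{\left(J,d \right)} = \frac{5 + 2}{-3 + 2} + d = \frac{1}{-1} \cdot 7 + d = \left(-1\right) 7 + d = -7 + d$)
$V{\left(4,a{\left(2 \right)} \right)} \left(- \frac{464}{570}\right) = \left(-7 + 4\right) \left(- \frac{464}{570}\right) = - 3 \left(\left(-464\right) \frac{1}{570}\right) = \left(-3\right) \left(- \frac{232}{285}\right) = \frac{232}{95}$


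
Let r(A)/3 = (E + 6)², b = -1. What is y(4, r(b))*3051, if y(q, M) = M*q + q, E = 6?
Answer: 5284332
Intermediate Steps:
r(A) = 432 (r(A) = 3*(6 + 6)² = 3*12² = 3*144 = 432)
y(q, M) = q + M*q
y(4, r(b))*3051 = (4*(1 + 432))*3051 = (4*433)*3051 = 1732*3051 = 5284332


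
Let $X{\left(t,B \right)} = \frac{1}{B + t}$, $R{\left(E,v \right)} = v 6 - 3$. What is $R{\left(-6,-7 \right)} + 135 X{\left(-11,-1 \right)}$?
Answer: $- \frac{225}{4} \approx -56.25$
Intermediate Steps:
$R{\left(E,v \right)} = -3 + 6 v$ ($R{\left(E,v \right)} = 6 v - 3 = -3 + 6 v$)
$R{\left(-6,-7 \right)} + 135 X{\left(-11,-1 \right)} = \left(-3 + 6 \left(-7\right)\right) + \frac{135}{-1 - 11} = \left(-3 - 42\right) + \frac{135}{-12} = -45 + 135 \left(- \frac{1}{12}\right) = -45 - \frac{45}{4} = - \frac{225}{4}$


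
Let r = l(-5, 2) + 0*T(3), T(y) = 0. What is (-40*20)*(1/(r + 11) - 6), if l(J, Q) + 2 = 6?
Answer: 14240/3 ≈ 4746.7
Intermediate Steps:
l(J, Q) = 4 (l(J, Q) = -2 + 6 = 4)
r = 4 (r = 4 + 0*0 = 4 + 0 = 4)
(-40*20)*(1/(r + 11) - 6) = (-40*20)*(1/(4 + 11) - 6) = -800*(1/15 - 6) = -800*(-89/15) = 14240/3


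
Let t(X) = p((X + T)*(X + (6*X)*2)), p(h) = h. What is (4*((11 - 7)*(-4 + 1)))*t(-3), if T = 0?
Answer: -5616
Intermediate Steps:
t(X) = 13*X**2 (t(X) = (X + 0)*(X + (6*X)*2) = X*(X + 12*X) = X*(13*X) = 13*X**2)
(4*((11 - 7)*(-4 + 1)))*t(-3) = (4*((11 - 7)*(-4 + 1)))*(13*(-3)**2) = (4*(4*(-3)))*(13*9) = (4*(-12))*117 = -48*117 = -5616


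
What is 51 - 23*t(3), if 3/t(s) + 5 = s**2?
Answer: 135/4 ≈ 33.750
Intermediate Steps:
t(s) = 3/(-5 + s**2)
51 - 23*t(3) = 51 - 69/(-5 + 3**2) = 51 - 69/(-5 + 9) = 51 - 69/4 = 135/4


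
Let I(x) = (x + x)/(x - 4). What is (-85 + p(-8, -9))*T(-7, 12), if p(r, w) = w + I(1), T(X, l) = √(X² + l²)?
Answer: -284*√193/3 ≈ -1315.2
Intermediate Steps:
I(x) = 2*x/(-4 + x) (I(x) = (2*x)/(-4 + x) = 2*x/(-4 + x))
p(r, w) = -⅔ + w (p(r, w) = w + 2*1/(-4 + 1) = w + 2*1/(-3) = w + 2*1*(-⅓) = w - ⅔ = -⅔ + w)
(-85 + p(-8, -9))*T(-7, 12) = (-85 + (-⅔ - 9))*√((-7)² + 12²) = (-85 - 29/3)*√(49 + 144) = -284*√193/3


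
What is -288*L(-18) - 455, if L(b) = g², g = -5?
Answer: -7655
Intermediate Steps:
L(b) = 25 (L(b) = (-5)² = 25)
-288*L(-18) - 455 = -288*25 - 455 = -7200 - 455 = -7655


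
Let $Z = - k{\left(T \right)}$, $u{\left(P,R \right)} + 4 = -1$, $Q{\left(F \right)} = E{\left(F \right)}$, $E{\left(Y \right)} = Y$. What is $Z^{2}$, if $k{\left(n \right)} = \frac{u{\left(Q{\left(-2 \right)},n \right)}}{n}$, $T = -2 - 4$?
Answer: $\frac{25}{36} \approx 0.69444$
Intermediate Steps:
$Q{\left(F \right)} = F$
$u{\left(P,R \right)} = -5$ ($u{\left(P,R \right)} = -4 - 1 = -5$)
$T = -6$ ($T = -2 - 4 = -6$)
$k{\left(n \right)} = - \frac{5}{n}$
$Z = - \frac{5}{6}$ ($Z = - \frac{-5}{-6} = - \frac{\left(-5\right) \left(-1\right)}{6} = \left(-1\right) \frac{5}{6} = - \frac{5}{6} \approx -0.83333$)
$Z^{2} = \left(- \frac{5}{6}\right)^{2} = \frac{25}{36}$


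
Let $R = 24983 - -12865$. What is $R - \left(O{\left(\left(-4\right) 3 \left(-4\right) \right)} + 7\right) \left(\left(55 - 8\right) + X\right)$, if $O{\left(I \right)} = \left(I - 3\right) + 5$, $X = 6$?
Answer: $34827$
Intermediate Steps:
$O{\left(I \right)} = 2 + I$ ($O{\left(I \right)} = \left(-3 + I\right) + 5 = 2 + I$)
$R = 37848$ ($R = 24983 + 12865 = 37848$)
$R - \left(O{\left(\left(-4\right) 3 \left(-4\right) \right)} + 7\right) \left(\left(55 - 8\right) + X\right) = 37848 - \left(\left(2 + \left(-4\right) 3 \left(-4\right)\right) + 7\right) \left(\left(55 - 8\right) + 6\right) = 37848 - \left(\left(2 - -48\right) + 7\right) \left(47 + 6\right) = 37848 - \left(\left(2 + 48\right) + 7\right) 53 = 37848 - \left(50 + 7\right) 53 = 37848 - 57 \cdot 53 = 37848 - 3021 = 34827$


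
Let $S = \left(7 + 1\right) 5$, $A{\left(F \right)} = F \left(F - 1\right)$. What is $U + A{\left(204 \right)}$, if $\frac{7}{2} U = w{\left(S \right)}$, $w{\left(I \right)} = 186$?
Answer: $\frac{290256}{7} \approx 41465.0$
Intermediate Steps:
$A{\left(F \right)} = F \left(-1 + F\right)$
$S = 40$ ($S = 8 \cdot 5 = 40$)
$U = \frac{372}{7}$ ($U = \frac{2}{7} \cdot 186 = \frac{372}{7} \approx 53.143$)
$U + A{\left(204 \right)} = \frac{372}{7} + 204 \left(-1 + 204\right) = \frac{372}{7} + 204 \cdot 203 = \frac{372}{7} + 41412 = \frac{290256}{7}$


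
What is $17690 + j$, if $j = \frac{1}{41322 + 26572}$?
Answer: $\frac{1201044861}{67894} \approx 17690.0$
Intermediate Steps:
$j = \frac{1}{67894} \approx 1.4729 \cdot 10^{-5}$
$17690 + j = 17690 + \frac{1}{67894} = \frac{1201044861}{67894}$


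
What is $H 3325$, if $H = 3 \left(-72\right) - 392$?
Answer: $-2021600$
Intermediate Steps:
$H = -608$ ($H = -216 - 392 = -608$)
$H 3325 = \left(-608\right) 3325 = -2021600$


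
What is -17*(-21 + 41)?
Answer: -340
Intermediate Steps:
-17*(-21 + 41) = -17*20 = -340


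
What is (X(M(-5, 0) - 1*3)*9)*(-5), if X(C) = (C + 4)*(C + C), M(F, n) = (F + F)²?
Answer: -881730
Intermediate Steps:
M(F, n) = 4*F² (M(F, n) = (2*F)² = 4*F²)
X(C) = 2*C*(4 + C) (X(C) = (4 + C)*(2*C) = 2*C*(4 + C))
(X(M(-5, 0) - 1*3)*9)*(-5) = ((2*(4*(-5)² - 1*3)*(4 + (4*(-5)² - 1*3)))*9)*(-5) = ((2*(4*25 - 3)*(4 + (4*25 - 3)))*9)*(-5) = ((2*(100 - 3)*(4 + (100 - 3)))*9)*(-5) = ((2*97*(4 + 97))*9)*(-5) = ((2*97*101)*9)*(-5) = (19594*9)*(-5) = 176346*(-5) = -881730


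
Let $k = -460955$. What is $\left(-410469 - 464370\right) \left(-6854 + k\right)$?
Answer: $409257557751$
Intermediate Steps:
$\left(-410469 - 464370\right) \left(-6854 + k\right) = \left(-410469 - 464370\right) \left(-6854 - 460955\right) = \left(-874839\right) \left(-467809\right) = 409257557751$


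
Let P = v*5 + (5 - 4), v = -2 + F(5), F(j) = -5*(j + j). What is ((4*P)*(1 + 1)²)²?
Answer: 17172736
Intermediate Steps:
F(j) = -10*j
v = -52 (v = -2 - 10*5 = -2 - 50 = -52)
P = -259 (P = -52*5 + (5 - 4) = -260 + 1 = -259)
((4*P)*(1 + 1)²)² = ((4*(-259))*(1 + 1)²)² = (-1036*2²)² = (-1036*4)² = (-4144)² = 17172736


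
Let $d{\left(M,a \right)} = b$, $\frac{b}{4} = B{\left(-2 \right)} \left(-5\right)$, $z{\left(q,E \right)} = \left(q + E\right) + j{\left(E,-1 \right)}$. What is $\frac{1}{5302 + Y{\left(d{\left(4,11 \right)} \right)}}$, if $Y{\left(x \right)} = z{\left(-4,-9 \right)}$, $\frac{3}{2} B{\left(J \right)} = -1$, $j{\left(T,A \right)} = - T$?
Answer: $\frac{1}{5298} \approx 0.00018875$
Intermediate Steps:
$B{\left(J \right)} = - \frac{2}{3}$ ($B{\left(J \right)} = \frac{2}{3} \left(-1\right) = - \frac{2}{3}$)
$z{\left(q,E \right)} = q$ ($z{\left(q,E \right)} = \left(q + E\right) - E = \left(E + q\right) - E = q$)
$b = \frac{40}{3}$ ($b = 4 \left(\left(- \frac{2}{3}\right) \left(-5\right)\right) = 4 \cdot \frac{10}{3} = \frac{40}{3} \approx 13.333$)
$d{\left(M,a \right)} = \frac{40}{3}$
$Y{\left(x \right)} = -4$
$\frac{1}{5302 + Y{\left(d{\left(4,11 \right)} \right)}} = \frac{1}{5302 - 4} = \frac{1}{5298}$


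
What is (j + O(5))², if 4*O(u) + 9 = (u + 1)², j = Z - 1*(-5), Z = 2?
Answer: 3025/16 ≈ 189.06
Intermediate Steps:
j = 7 (j = 2 - 1*(-5) = 2 + 5 = 7)
O(u) = -9/4 + (1 + u)²/4 (O(u) = -9/4 + (u + 1)²/4 = -9/4 + (1 + u)²/4)
(j + O(5))² = (7 + (-9/4 + (1 + 5)²/4))² = (7 + (-9/4 + (¼)*6²))² = (7 + (-9/4 + (¼)*36))² = (7 + (-9/4 + 9))² = (7 + 27/4)² = (55/4)² = 3025/16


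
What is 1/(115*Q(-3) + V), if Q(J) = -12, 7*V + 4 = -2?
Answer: -7/9666 ≈ -0.00072419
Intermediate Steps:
V = -6/7 (V = -4/7 + (1/7)*(-2) = -4/7 - 2/7 = -6/7 ≈ -0.85714)
1/(115*Q(-3) + V) = 1/(115*(-12) - 6/7) = 1/(-1380 - 6/7) = 1/(-9666/7) = -7/9666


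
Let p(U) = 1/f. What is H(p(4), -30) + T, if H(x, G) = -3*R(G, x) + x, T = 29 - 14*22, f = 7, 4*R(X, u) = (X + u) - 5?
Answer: -1769/7 ≈ -252.71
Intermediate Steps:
R(X, u) = -5/4 + X/4 + u/4 (R(X, u) = ((X + u) - 5)/4 = (-5 + X + u)/4 = -5/4 + X/4 + u/4)
p(U) = 1/7
T = -279 (T = 29 - 308 = -279)
H(x, G) = 15/4 - 3*G/4 + x/4 (H(x, G) = -3*(-5/4 + G/4 + x/4) + x = (15/4 - 3*G/4 - 3*x/4) + x = 15/4 - 3*G/4 + x/4)
H(p(4), -30) + T = (15/4 - 3/4*(-30) + (1/4)*(1/7)) - 279 = (15/4 + 45/2 + 1/28) - 279 = 184/7 - 279 = -1769/7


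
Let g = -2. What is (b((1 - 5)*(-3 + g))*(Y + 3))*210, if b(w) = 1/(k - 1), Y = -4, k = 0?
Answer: 210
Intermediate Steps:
b(w) = -1 (b(w) = 1/(0 - 1) = 1/(-1) = -1)
(b((1 - 5)*(-3 + g))*(Y + 3))*210 = -(-4 + 3)*210 = -1*(-1)*210 = 1*210 = 210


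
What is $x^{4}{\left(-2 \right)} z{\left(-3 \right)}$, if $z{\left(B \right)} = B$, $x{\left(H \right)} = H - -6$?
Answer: $-768$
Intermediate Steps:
$x{\left(H \right)} = 6 + H$ ($x{\left(H \right)} = H + 6 = 6 + H$)
$x^{4}{\left(-2 \right)} z{\left(-3 \right)} = \left(6 - 2\right)^{4} \left(-3\right) = 4^{4} \left(-3\right) = 256 \left(-3\right) = -768$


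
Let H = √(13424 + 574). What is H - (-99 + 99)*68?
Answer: √13998 ≈ 118.31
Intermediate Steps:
H = √13998 ≈ 118.31
H - (-99 + 99)*68 = √13998 - (-99 + 99)*68 = √13998 - 0*68 = √13998 - 1*0 = √13998 + 0 = √13998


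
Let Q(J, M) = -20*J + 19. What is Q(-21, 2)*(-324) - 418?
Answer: -142654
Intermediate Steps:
Q(J, M) = 19 - 20*J
Q(-21, 2)*(-324) - 418 = (19 - 20*(-21))*(-324) - 418 = (19 + 420)*(-324) - 418 = 439*(-324) - 418 = -142236 - 418 = -142654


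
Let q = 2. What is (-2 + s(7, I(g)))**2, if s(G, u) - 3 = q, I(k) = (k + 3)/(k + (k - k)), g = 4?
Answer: 9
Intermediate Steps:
I(k) = (3 + k)/k (I(k) = (3 + k)/(k + 0) = (3 + k)/k)
s(G, u) = 5 (s(G, u) = 3 + 2 = 5)
(-2 + s(7, I(g)))**2 = (-2 + 5)**2 = 3**2 = 9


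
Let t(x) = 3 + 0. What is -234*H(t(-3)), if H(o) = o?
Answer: -702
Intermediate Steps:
t(x) = 3
-234*H(t(-3)) = -234*3 = -702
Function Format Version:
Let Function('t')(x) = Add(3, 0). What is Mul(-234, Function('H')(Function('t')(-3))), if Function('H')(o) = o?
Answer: -702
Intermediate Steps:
Function('t')(x) = 3
Mul(-234, Function('H')(Function('t')(-3))) = Mul(-234, 3) = -702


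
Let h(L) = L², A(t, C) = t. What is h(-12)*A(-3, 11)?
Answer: -432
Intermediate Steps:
h(-12)*A(-3, 11) = (-12)²*(-3) = 144*(-3) = -432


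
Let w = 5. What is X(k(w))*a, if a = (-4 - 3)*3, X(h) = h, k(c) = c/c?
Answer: -21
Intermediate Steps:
k(c) = 1
a = -21 (a = -7*3 = -21)
X(k(w))*a = 1*(-21) = -21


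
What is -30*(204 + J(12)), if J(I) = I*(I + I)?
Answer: -14760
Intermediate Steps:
J(I) = 2*I**2 (J(I) = I*(2*I) = 2*I**2)
-30*(204 + J(12)) = -30*(204 + 2*12**2) = -30*(204 + 2*144) = -30*(204 + 288) = -30*492 = -14760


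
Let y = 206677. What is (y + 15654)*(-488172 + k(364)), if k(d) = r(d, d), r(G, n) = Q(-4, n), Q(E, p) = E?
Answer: -108536658256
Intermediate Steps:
r(G, n) = -4
k(d) = -4
(y + 15654)*(-488172 + k(364)) = (206677 + 15654)*(-488172 - 4) = 222331*(-488176) = -108536658256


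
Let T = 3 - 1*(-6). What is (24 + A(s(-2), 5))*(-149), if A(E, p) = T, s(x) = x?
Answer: -4917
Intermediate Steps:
T = 9 (T = 3 + 6 = 9)
A(E, p) = 9
(24 + A(s(-2), 5))*(-149) = (24 + 9)*(-149) = 33*(-149) = -4917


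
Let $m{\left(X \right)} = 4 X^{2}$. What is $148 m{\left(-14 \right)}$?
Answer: $116032$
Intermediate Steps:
$148 m{\left(-14 \right)} = 148 \cdot 4 \left(-14\right)^{2} = 148 \cdot 4 \cdot 196 = 148 \cdot 784 = 116032$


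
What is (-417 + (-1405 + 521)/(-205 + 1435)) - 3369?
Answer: -2328832/615 ≈ -3786.7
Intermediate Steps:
(-417 + (-1405 + 521)/(-205 + 1435)) - 3369 = (-417 - 884/1230) - 3369 = (-417 - 884*1/1230) - 3369 = (-417 - 442/615) - 3369 = -256897/615 - 3369 = -2328832/615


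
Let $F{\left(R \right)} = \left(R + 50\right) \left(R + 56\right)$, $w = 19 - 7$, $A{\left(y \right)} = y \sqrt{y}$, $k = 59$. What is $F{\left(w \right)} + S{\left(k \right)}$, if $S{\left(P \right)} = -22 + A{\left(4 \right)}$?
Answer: $4202$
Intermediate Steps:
$A{\left(y \right)} = y^{\frac{3}{2}}$
$S{\left(P \right)} = -14$ ($S{\left(P \right)} = -22 + 4^{\frac{3}{2}} = -22 + 8 = -14$)
$w = 12$ ($w = 19 - 7 = 12$)
$F{\left(R \right)} = \left(50 + R\right) \left(56 + R\right)$
$F{\left(w \right)} + S{\left(k \right)} = \left(2800 + 12^{2} + 106 \cdot 12\right) - 14 = \left(2800 + 144 + 1272\right) - 14 = 4216 - 14 = 4202$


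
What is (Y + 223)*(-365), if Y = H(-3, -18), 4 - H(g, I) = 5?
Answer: -81030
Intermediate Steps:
H(g, I) = -1 (H(g, I) = 4 - 1*5 = 4 - 5 = -1)
Y = -1
(Y + 223)*(-365) = (-1 + 223)*(-365) = 222*(-365) = -81030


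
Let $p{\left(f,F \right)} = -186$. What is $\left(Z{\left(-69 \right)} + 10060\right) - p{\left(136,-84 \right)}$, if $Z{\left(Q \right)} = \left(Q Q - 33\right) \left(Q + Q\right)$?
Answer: $-642218$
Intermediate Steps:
$Z{\left(Q \right)} = 2 Q \left(-33 + Q^{2}\right)$ ($Z{\left(Q \right)} = \left(Q^{2} - 33\right) 2 Q = \left(-33 + Q^{2}\right) 2 Q = 2 Q \left(-33 + Q^{2}\right)$)
$\left(Z{\left(-69 \right)} + 10060\right) - p{\left(136,-84 \right)} = \left(2 \left(-69\right) \left(-33 + \left(-69\right)^{2}\right) + 10060\right) - -186 = \left(2 \left(-69\right) \left(-33 + 4761\right) + 10060\right) + 186 = \left(2 \left(-69\right) 4728 + 10060\right) + 186 = \left(-652464 + 10060\right) + 186 = -642404 + 186 = -642218$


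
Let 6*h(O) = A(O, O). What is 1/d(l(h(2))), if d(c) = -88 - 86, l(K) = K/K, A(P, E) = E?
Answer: -1/174 ≈ -0.0057471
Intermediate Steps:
h(O) = O/6
l(K) = 1
d(c) = -174
1/d(l(h(2))) = 1/(-174) = -1/174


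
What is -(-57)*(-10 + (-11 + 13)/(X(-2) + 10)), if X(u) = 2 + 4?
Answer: -4503/8 ≈ -562.88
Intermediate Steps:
X(u) = 6
-(-57)*(-10 + (-11 + 13)/(X(-2) + 10)) = -(-57)*(-10 + (-11 + 13)/(6 + 10)) = -(-57)*(-10 + 2/16) = -(-57)*(-10 + 2*(1/16)) = -(-57)*(-10 + ⅛) = -(-57)*(-79)/8 = -3*1501/8 = -4503/8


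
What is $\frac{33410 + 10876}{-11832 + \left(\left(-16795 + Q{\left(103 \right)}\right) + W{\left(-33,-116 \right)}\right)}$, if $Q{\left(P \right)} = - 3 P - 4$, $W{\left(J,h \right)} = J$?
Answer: $- \frac{44286}{28973} \approx -1.5285$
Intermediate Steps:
$Q{\left(P \right)} = -4 - 3 P$
$\frac{33410 + 10876}{-11832 + \left(\left(-16795 + Q{\left(103 \right)}\right) + W{\left(-33,-116 \right)}\right)} = \frac{33410 + 10876}{-11832 - 17141} = \frac{44286}{-11832 - 17141} = \frac{44286}{-28973} = 44286 \left(- \frac{1}{28973}\right) = - \frac{44286}{28973}$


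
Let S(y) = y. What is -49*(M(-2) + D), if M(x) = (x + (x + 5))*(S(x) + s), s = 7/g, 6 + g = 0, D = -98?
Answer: 29743/6 ≈ 4957.2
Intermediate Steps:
g = -6 (g = -6 + 0 = -6)
s = -7/6 (s = 7/(-6) = 7*(-⅙) = -7/6 ≈ -1.1667)
M(x) = (5 + 2*x)*(-7/6 + x) (M(x) = (x + (x + 5))*(x - 7/6) = (x + (5 + x))*(-7/6 + x) = (5 + 2*x)*(-7/6 + x))
-49*(M(-2) + D) = -49*((-35/6 + 2*(-2)² + (8/3)*(-2)) - 98) = -49*((-35/6 + 2*4 - 16/3) - 98) = -49*((-35/6 + 8 - 16/3) - 98) = -49*(-19/6 - 98) = -49*(-607/6) = 29743/6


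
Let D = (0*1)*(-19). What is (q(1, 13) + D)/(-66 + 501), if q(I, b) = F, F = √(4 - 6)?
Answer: I*√2/435 ≈ 0.0032511*I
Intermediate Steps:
F = I*√2 (F = √(-2) = I*√2 ≈ 1.4142*I)
q(I, b) = I*√2
D = 0 (D = 0*(-19) = 0)
(q(1, 13) + D)/(-66 + 501) = (I*√2 + 0)/(-66 + 501) = (I*√2)/435 = (I*√2)*(1/435) = I*√2/435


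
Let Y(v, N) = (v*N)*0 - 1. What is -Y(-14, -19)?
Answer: 1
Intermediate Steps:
Y(v, N) = -1 (Y(v, N) = (N*v)*0 - 1 = 0 - 1 = -1)
-Y(-14, -19) = -1*(-1) = 1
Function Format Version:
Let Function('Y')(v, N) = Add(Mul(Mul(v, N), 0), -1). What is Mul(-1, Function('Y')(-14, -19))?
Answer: 1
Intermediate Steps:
Function('Y')(v, N) = -1 (Function('Y')(v, N) = Add(Mul(Mul(N, v), 0), -1) = Add(0, -1) = -1)
Mul(-1, Function('Y')(-14, -19)) = Mul(-1, -1) = 1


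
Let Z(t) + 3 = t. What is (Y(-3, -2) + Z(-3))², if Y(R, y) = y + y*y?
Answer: 16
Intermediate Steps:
Z(t) = -3 + t
Y(R, y) = y + y²
(Y(-3, -2) + Z(-3))² = (-2*(1 - 2) + (-3 - 3))² = (-2*(-1) - 6)² = (2 - 6)² = (-4)² = 16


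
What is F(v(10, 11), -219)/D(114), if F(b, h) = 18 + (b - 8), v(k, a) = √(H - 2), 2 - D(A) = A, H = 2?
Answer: -5/56 ≈ -0.089286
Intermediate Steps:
D(A) = 2 - A
v(k, a) = 0 (v(k, a) = √(2 - 2) = √0 = 0)
F(b, h) = 10 + b (F(b, h) = 18 + (-8 + b) = 10 + b)
F(v(10, 11), -219)/D(114) = (10 + 0)/(2 - 1*114) = 10/(2 - 114) = 10/(-112) = 10*(-1/112) = -5/56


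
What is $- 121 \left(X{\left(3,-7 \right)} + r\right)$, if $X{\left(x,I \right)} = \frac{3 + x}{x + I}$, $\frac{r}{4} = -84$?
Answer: $\frac{81675}{2} \approx 40838.0$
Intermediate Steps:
$r = -336$ ($r = 4 \left(-84\right) = -336$)
$X{\left(x,I \right)} = \frac{3 + x}{I + x}$
$- 121 \left(X{\left(3,-7 \right)} + r\right) = - 121 \left(\frac{3 + 3}{-7 + 3} - 336\right) = - 121 \left(\frac{1}{-4} \cdot 6 - 336\right) = - 121 \left(\left(- \frac{1}{4}\right) 6 - 336\right) = - 121 \left(- \frac{3}{2} - 336\right) = \left(-121\right) \left(- \frac{675}{2}\right) = \frac{81675}{2}$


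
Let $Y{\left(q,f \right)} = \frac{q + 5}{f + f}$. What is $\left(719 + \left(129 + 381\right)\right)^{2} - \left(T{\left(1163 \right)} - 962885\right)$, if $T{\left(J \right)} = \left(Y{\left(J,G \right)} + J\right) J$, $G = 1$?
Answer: $441565$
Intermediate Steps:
$Y{\left(q,f \right)} = \frac{5 + q}{2 f}$
$T{\left(J \right)} = J \left(\frac{5}{2} + \frac{3 J}{2}\right)$ ($T{\left(J \right)} = \left(\frac{5 + J}{2 \cdot 1} + J\right) J = \left(\frac{1}{2} \cdot 1 \left(5 + J\right) + J\right) J = \left(\left(\frac{5}{2} + \frac{J}{2}\right) + J\right) J = \left(\frac{5}{2} + \frac{3 J}{2}\right) J = J \left(\frac{5}{2} + \frac{3 J}{2}\right)$)
$\left(719 + \left(129 + 381\right)\right)^{2} - \left(T{\left(1163 \right)} - 962885\right) = \left(719 + \left(129 + 381\right)\right)^{2} - \left(\frac{1}{2} \cdot 1163 \left(5 + 3 \cdot 1163\right) - 962885\right) = \left(719 + 510\right)^{2} - \left(\frac{1}{2} \cdot 1163 \left(5 + 3489\right) - 962885\right) = 1229^{2} - \left(\frac{1}{2} \cdot 1163 \cdot 3494 - 962885\right) = 1510441 - \left(2031761 - 962885\right) = 1510441 - 1068876 = 441565$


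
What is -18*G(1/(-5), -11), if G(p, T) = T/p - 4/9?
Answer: -982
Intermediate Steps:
G(p, T) = -4/9 + T/p (G(p, T) = T/p - 4*⅑ = T/p - 4/9 = -4/9 + T/p)
-18*G(1/(-5), -11) = -18*(-4/9 - 11/(1/(-5))) = -18*(-4/9 - 11/(-⅕)) = -18*(-4/9 - 11*(-5)) = -18*(-4/9 + 55) = -18*491/9 = -982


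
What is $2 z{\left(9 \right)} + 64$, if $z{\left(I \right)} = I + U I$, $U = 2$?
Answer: $118$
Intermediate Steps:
$z{\left(I \right)} = 3 I$ ($z{\left(I \right)} = I + 2 I = 3 I$)
$2 z{\left(9 \right)} + 64 = 2 \cdot 3 \cdot 9 + 64 = 2 \cdot 27 + 64 = 54 + 64 = 118$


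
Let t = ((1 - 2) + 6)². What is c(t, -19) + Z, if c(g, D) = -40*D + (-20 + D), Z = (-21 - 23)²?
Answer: 2657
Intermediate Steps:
Z = 1936 (Z = (-44)² = 1936)
t = 25 (t = (-1 + 6)² = 5² = 25)
c(g, D) = -20 - 39*D
c(t, -19) + Z = (-20 - 39*(-19)) + 1936 = (-20 + 741) + 1936 = 721 + 1936 = 2657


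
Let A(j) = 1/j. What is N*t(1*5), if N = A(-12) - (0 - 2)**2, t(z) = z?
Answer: -245/12 ≈ -20.417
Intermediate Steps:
N = -49/12 (N = 1/(-12) - (0 - 2)**2 = -1/12 - 1*(-2)**2 = -1/12 - 1*4 = -1/12 - 4 = -49/12 ≈ -4.0833)
N*t(1*5) = -49*5/12 = -49/12*5 = -245/12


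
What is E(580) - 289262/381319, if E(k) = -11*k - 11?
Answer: -2437298991/381319 ≈ -6391.8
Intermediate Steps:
E(k) = -11 - 11*k
E(580) - 289262/381319 = (-11 - 11*580) - 289262/381319 = (-11 - 6380) - 289262/381319 = -6391 - 1*289262/381319 = -6391 - 289262/381319 = -2437298991/381319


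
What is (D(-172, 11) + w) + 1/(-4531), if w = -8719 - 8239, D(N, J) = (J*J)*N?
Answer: -171135871/4531 ≈ -37770.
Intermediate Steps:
D(N, J) = N*J² (D(N, J) = J²*N = N*J²)
w = -16958
(D(-172, 11) + w) + 1/(-4531) = (-172*11² - 16958) + 1/(-4531) = (-172*121 - 16958) - 1/4531 = (-20812 - 16958) - 1/4531 = -37770 - 1/4531 = -171135871/4531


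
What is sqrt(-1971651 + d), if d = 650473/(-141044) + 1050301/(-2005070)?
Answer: I*sqrt(27300606815448614126558095)/3721093330 ≈ 1404.2*I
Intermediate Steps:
d = -38220593483/7442186660 (d = 650473*(-1/141044) + 1050301*(-1/2005070) = -650473/141044 - 55279/105530 = -38220593483/7442186660 ≈ -5.1357)
sqrt(-1971651 + d) = sqrt(-1971651 - 38220593483/7442186660) = sqrt(-14673432990969143/7442186660) = I*sqrt(27300606815448614126558095)/3721093330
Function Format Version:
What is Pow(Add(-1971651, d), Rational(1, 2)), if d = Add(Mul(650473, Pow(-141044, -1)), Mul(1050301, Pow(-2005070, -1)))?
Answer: Mul(Rational(1, 3721093330), I, Pow(27300606815448614126558095, Rational(1, 2))) ≈ Mul(1404.2, I)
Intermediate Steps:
d = Rational(-38220593483, 7442186660) (d = Add(Mul(650473, Rational(-1, 141044)), Mul(1050301, Rational(-1, 2005070))) = Add(Rational(-650473, 141044), Rational(-55279, 105530)) = Rational(-38220593483, 7442186660) ≈ -5.1357)
Pow(Add(-1971651, d), Rational(1, 2)) = Pow(Add(-1971651, Rational(-38220593483, 7442186660)), Rational(1, 2)) = Pow(Rational(-14673432990969143, 7442186660), Rational(1, 2)) = Mul(Rational(1, 3721093330), I, Pow(27300606815448614126558095, Rational(1, 2)))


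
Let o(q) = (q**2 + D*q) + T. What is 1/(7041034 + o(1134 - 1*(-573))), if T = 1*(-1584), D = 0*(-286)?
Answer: 1/9953299 ≈ 1.0047e-7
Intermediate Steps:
D = 0
T = -1584
o(q) = -1584 + q**2 (o(q) = (q**2 + 0*q) - 1584 = (q**2 + 0) - 1584 = q**2 - 1584 = -1584 + q**2)
1/(7041034 + o(1134 - 1*(-573))) = 1/(7041034 + (-1584 + (1134 - 1*(-573))**2)) = 1/(7041034 + (-1584 + (1134 + 573)**2)) = 1/(7041034 + (-1584 + 1707**2)) = 1/(7041034 + (-1584 + 2913849)) = 1/(7041034 + 2912265) = 1/9953299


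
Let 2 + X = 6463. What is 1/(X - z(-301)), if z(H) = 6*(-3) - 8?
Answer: 1/6487 ≈ 0.00015415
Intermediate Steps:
z(H) = -26 (z(H) = -18 - 8 = -26)
X = 6461 (X = -2 + 6463 = 6461)
1/(X - z(-301)) = 1/(6461 - 1*(-26)) = 1/(6461 + 26) = 1/6487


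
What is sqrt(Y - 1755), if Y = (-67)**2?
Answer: sqrt(2734) ≈ 52.288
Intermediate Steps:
Y = 4489
sqrt(Y - 1755) = sqrt(4489 - 1755) = sqrt(2734)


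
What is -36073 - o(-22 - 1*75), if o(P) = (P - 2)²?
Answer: -45874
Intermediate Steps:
o(P) = (-2 + P)²
-36073 - o(-22 - 1*75) = -36073 - (-2 + (-22 - 1*75))² = -36073 - (-2 + (-22 - 75))² = -36073 - (-2 - 97)² = -36073 - 1*(-99)² = -36073 - 1*9801 = -36073 - 9801 = -45874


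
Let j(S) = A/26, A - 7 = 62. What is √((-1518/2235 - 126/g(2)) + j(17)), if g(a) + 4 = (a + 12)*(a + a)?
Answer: I*√42061955/9685 ≈ 0.66965*I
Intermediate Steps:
g(a) = -4 + 2*a*(12 + a) (g(a) = -4 + (a + 12)*(a + a) = -4 + (12 + a)*(2*a) = -4 + 2*a*(12 + a))
A = 69 (A = 7 + 62 = 69)
j(S) = 69/26
√((-1518/2235 - 126/g(2)) + j(17)) = √((-1518/2235 - 126/(-4 + 2*2² + 24*2)) + 69/26) = √((-1518*1/2235 - 126/(-4 + 2*4 + 48)) + 69/26) = √((-506/745 - 126/(-4 + 8 + 48)) + 69/26) = √((-506/745 - 126/52) + 69/26) = √((-506/745 - 126*1/52) + 69/26) = √((-506/745 - 63/26) + 69/26) = √(-60091/19370 + 69/26) = √(-4343/9685) = I*√42061955/9685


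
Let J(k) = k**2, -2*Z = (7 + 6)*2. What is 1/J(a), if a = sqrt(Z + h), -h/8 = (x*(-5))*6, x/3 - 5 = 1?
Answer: 1/4307 ≈ 0.00023218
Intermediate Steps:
x = 18 (x = 15 + 3*1 = 15 + 3 = 18)
h = 4320 (h = -8*18*(-5)*6 = -(-720)*6 = -8*(-540) = 4320)
Z = -13 (Z = -(7 + 6)*2/2 = -13*2/2 = -1/2*26 = -13)
a = sqrt(4307) (a = sqrt(-13 + 4320) = sqrt(4307) ≈ 65.628)
1/J(a) = 1/((sqrt(4307))**2) = 1/4307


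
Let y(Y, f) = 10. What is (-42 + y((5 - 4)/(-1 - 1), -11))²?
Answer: 1024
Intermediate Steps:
(-42 + y((5 - 4)/(-1 - 1), -11))² = (-42 + 10)² = (-32)² = 1024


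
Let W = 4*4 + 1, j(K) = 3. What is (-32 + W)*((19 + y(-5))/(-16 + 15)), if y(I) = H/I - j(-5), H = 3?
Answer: 231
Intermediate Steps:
y(I) = -3 + 3/I (y(I) = 3/I - 1*3 = 3/I - 3 = -3 + 3/I)
W = 17 (W = 16 + 1 = 17)
(-32 + W)*((19 + y(-5))/(-16 + 15)) = (-32 + 17)*((19 + (-3 + 3/(-5)))/(-16 + 15)) = -15*(19 + (-3 + 3*(-⅕)))/(-1) = -15*(19 + (-3 - ⅗))*(-1) = -15*(19 - 18/5)*(-1) = -231*(-1) = -15*(-77/5) = 231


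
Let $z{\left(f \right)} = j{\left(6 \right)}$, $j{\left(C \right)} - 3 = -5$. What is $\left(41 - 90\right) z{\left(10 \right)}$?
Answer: $98$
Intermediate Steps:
$j{\left(C \right)} = -2$ ($j{\left(C \right)} = 3 - 5 = -2$)
$z{\left(f \right)} = -2$
$\left(41 - 90\right) z{\left(10 \right)} = \left(41 - 90\right) \left(-2\right) = \left(-49\right) \left(-2\right) = 98$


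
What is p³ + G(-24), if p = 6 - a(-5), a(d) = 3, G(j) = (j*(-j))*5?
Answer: -2853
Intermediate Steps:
G(j) = -5*j² (G(j) = -j²*5 = -5*j²)
p = 3 (p = 6 - 1*3 = 6 - 3 = 3)
p³ + G(-24) = 3³ - 5*(-24)² = 27 - 5*576 = 27 - 2880 = -2853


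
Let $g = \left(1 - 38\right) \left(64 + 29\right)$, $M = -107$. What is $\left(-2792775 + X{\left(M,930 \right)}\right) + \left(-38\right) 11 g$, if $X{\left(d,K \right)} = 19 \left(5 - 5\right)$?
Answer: $-1354437$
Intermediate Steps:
$g = -3441$ ($g = \left(-37\right) 93 = -3441$)
$X{\left(d,K \right)} = 0$ ($X{\left(d,K \right)} = 19 \cdot 0 = 0$)
$\left(-2792775 + X{\left(M,930 \right)}\right) + \left(-38\right) 11 g = \left(-2792775 + 0\right) + \left(-38\right) 11 \left(-3441\right) = -2792775 - -1438338 = -2792775 + 1438338 = -1354437$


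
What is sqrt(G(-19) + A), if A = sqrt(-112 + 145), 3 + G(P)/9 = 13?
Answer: sqrt(90 + sqrt(33)) ≈ 9.7849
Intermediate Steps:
G(P) = 90 (G(P) = -27 + 9*13 = -27 + 117 = 90)
A = sqrt(33) ≈ 5.7446
sqrt(G(-19) + A) = sqrt(90 + sqrt(33))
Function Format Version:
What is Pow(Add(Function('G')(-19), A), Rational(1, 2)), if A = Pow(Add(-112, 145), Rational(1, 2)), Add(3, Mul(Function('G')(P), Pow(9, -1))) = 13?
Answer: Pow(Add(90, Pow(33, Rational(1, 2))), Rational(1, 2)) ≈ 9.7849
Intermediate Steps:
Function('G')(P) = 90 (Function('G')(P) = Add(-27, Mul(9, 13)) = Add(-27, 117) = 90)
A = Pow(33, Rational(1, 2)) ≈ 5.7446
Pow(Add(Function('G')(-19), A), Rational(1, 2)) = Pow(Add(90, Pow(33, Rational(1, 2))), Rational(1, 2))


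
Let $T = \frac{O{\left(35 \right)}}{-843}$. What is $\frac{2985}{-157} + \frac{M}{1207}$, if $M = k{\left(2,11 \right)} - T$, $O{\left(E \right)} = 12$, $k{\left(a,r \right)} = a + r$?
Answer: $- \frac{1011839346}{53249219} \approx -19.002$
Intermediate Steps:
$T = - \frac{4}{281}$ ($T = \frac{12}{-843} = 12 \left(- \frac{1}{843}\right) = - \frac{4}{281} \approx -0.014235$)
$M = \frac{3657}{281}$ ($M = \left(2 + 11\right) - - \frac{4}{281} = 13 + \frac{4}{281} = \frac{3657}{281} \approx 13.014$)
$\frac{2985}{-157} + \frac{M}{1207} = \frac{2985}{-157} + \frac{3657}{281 \cdot 1207} = 2985 \left(- \frac{1}{157}\right) + \frac{3657}{281} \cdot \frac{1}{1207} = - \frac{2985}{157} + \frac{3657}{339167} = - \frac{1011839346}{53249219}$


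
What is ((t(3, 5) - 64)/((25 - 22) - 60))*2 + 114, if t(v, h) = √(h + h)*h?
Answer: 6626/57 - 10*√10/57 ≈ 115.69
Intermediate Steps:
t(v, h) = √2*h^(3/2) (t(v, h) = √(2*h)*h = (√2*√h)*h = √2*h^(3/2))
((t(3, 5) - 64)/((25 - 22) - 60))*2 + 114 = ((√2*5^(3/2) - 64)/((25 - 22) - 60))*2 + 114 = ((√2*(5*√5) - 64)/(3 - 60))*2 + 114 = ((5*√10 - 64)/(-57))*2 + 114 = ((-64 + 5*√10)*(-1/57))*2 + 114 = (64/57 - 5*√10/57)*2 + 114 = (128/57 - 10*√10/57) + 114 = 6626/57 - 10*√10/57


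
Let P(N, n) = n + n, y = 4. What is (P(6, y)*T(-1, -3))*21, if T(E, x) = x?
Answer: -504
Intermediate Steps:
P(N, n) = 2*n
(P(6, y)*T(-1, -3))*21 = ((2*4)*(-3))*21 = (8*(-3))*21 = -24*21 = -504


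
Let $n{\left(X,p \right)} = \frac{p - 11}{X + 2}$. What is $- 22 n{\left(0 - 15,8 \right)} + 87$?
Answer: $\frac{1065}{13} \approx 81.923$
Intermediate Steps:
$n{\left(X,p \right)} = \frac{-11 + p}{2 + X}$
$- 22 n{\left(0 - 15,8 \right)} + 87 = - 22 \frac{-11 + 8}{2 + \left(0 - 15\right)} + 87 = - 22 \frac{1}{2 + \left(0 - 15\right)} \left(-3\right) + 87 = - 22 \frac{1}{2 - 15} \left(-3\right) + 87 = - 22 \frac{1}{-13} \left(-3\right) + 87 = - 22 \left(\left(- \frac{1}{13}\right) \left(-3\right)\right) + 87 = \left(-22\right) \frac{3}{13} + 87 = - \frac{66}{13} + 87 = \frac{1065}{13}$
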